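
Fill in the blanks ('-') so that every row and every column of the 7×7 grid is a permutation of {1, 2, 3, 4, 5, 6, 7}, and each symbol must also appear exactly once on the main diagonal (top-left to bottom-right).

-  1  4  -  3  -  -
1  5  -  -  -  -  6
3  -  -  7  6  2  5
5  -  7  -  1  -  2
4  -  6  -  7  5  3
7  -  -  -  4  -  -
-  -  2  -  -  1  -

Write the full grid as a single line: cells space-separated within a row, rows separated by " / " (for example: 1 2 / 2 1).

2 1 4 5 3 6 7 / 1 5 3 4 2 7 6 / 3 4 1 7 6 2 5 / 5 3 7 6 1 4 2 / 4 2 6 1 7 5 3 / 7 6 5 2 4 3 1 / 6 7 2 3 5 1 4

At row 1, column 7: row 1 has {1,3,4}; column 7 has {2,3,5,6}; that leaves 7.
At row 2, column 3: row 2 has {1,5,6}; column 3 has {2,4,6,7}; that leaves 3.
At row 2, column 5: row 2 has {1,3,5,6}; column 5 has {1,3,4,6,7}; that leaves 2.
At row 3, column 2: row 3 has {2,3,5,6,7}; column 2 has {1,5}; that leaves 4.
At row 3, column 3: row 3 has {2,3,4,5,6,7}; column 3 has {2,3,4,6,7}; the diagonal has {5,7}; that leaves 1.
At row 5, column 2: row 5 has {3,4,5,6,7}; column 2 has {1,4,5}; that leaves 2.
At row 5, column 4: row 5 has {2,3,4,5,6,7}; column 4 has {7}; that leaves 1.
At row 6, column 3: row 6 has {4,7}; column 3 has {1,2,3,4,6,7}; that leaves 5.
At row 6, column 7: row 6 has {4,5,7}; column 7 has {2,3,5,6,7}; that leaves 1.
At row 7, column 1: row 7 has {1,2}; column 1 has {1,3,4,5,7}; that leaves 6.
At row 7, column 5: row 7 has {1,2,6}; column 5 has {1,2,3,4,6,7}; that leaves 5.
At row 7, column 7: row 7 has {1,2,5,6}; column 7 has {1,2,3,5,6,7}; the diagonal has {1,5,7}; that leaves 4.
At row 1, column 1: row 1 has {1,3,4,7}; column 1 has {1,3,4,5,6,7}; the diagonal has {1,4,5,7}; that leaves 2.
At row 1, column 6: row 1 has {1,2,3,4,7}; column 6 has {1,2,5}; that leaves 6.
At row 2, column 4: row 2 has {1,2,3,5,6}; column 4 has {1,7}; that leaves 4.
At row 2, column 6: row 2 has {1,2,3,4,5,6}; column 6 has {1,2,5,6}; that leaves 7.
At row 6, column 6: row 6 has {1,4,5,7}; column 6 has {1,2,5,6,7}; the diagonal has {1,2,4,5,7}; that leaves 3.
At row 7, column 4: row 7 has {1,2,4,5,6}; column 4 has {1,4,7}; that leaves 3.
At row 1, column 4: row 1 has {1,2,3,4,6,7}; column 4 has {1,3,4,7}; that leaves 5.
At row 4, column 4: row 4 has {1,2,5,7}; column 4 has {1,3,4,5,7}; the diagonal has {1,2,3,4,5,7}; that leaves 6.
At row 4, column 6: row 4 has {1,2,5,6,7}; column 6 has {1,2,3,5,6,7}; that leaves 4.
At row 6, column 2: row 6 has {1,3,4,5,7}; column 2 has {1,2,4,5}; that leaves 6.
At row 6, column 4: row 6 has {1,3,4,5,6,7}; column 4 has {1,3,4,5,6,7}; that leaves 2.
At row 7, column 2: row 7 has {1,2,3,4,5,6}; column 2 has {1,2,4,5,6}; that leaves 7.
At row 4, column 2: row 4 has {1,2,4,5,6,7}; column 2 has {1,2,4,5,6,7}; that leaves 3.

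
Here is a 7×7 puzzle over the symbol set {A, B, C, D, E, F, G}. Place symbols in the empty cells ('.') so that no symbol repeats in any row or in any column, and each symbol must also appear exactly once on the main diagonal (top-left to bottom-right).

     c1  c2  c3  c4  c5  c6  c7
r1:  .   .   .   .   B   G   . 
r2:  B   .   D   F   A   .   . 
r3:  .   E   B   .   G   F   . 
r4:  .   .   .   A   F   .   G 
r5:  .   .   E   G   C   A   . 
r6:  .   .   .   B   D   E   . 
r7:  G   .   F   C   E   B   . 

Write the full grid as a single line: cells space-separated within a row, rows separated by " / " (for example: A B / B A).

F D A E B G C / B G D F A C E / C E B D G F A / E B C A F D G / D F E G C A B / A C G B D E F / G A F C E B D

row 2 has {A,B,D,F}; column 2 has {E}; the diagonal has {A,B,C,E} — only G is left for (r2,c2).
row 2 has {A,B,D,F,G}; column 6 has {A,B,E,F,G} — only C is left for (r2,c6).
row 2 has {A,B,C,D,F,G}; column 7 has {G} — only E is left for (r2,c7).
row 3 has {B,E,F,G}; column 4 has {A,B,C,F,G} — only D is left for (r3,c4).
row 4 has {A,F,G}; column 3 has {B,D,E,F} — only C is left for (r4,c3).
row 4 has {A,C,F,G}; column 6 has {A,B,C,E,F,G} — only D is left for (r4,c6).
row 7 has {B,C,E,F,G}; column 7 has {E,G}; the diagonal has {A,B,C,E,G} — only D is left for (r7,c7).
row 1 has {B,G}; column 1 has {B,G}; the diagonal has {A,B,C,D,E,G} — only F is left for (r1,c1).
row 1 has {B,F,G}; column 3 has {B,C,D,E,F} — only A is left for (r1,c3).
row 1 has {A,B,F,G}; column 4 has {A,B,C,D,F,G} — only E is left for (r1,c4).
row 1 has {A,B,E,F,G}; column 7 has {D,E,G} — only C is left for (r1,c7).
row 3 has {B,D,E,F,G}; column 7 has {C,D,E,G} — only A is left for (r3,c7).
row 4 has {A,C,D,F,G}; column 1 has {B,F,G} — only E is left for (r4,c1).
row 4 has {A,C,D,E,F,G}; column 2 has {E,G} — only B is left for (r4,c2).
row 5 has {A,C,E,G}; column 1 has {B,E,F,G} — only D is left for (r5,c1).
row 5 has {A,C,D,E,G}; column 2 has {B,E,G} — only F is left for (r5,c2).
row 5 has {A,C,D,E,F,G}; column 7 has {A,C,D,E,G} — only B is left for (r5,c7).
row 6 has {B,D,E}; column 3 has {A,B,C,D,E,F} — only G is left for (r6,c3).
row 6 has {B,D,E,G}; column 7 has {A,B,C,D,E,G} — only F is left for (r6,c7).
row 7 has {B,C,D,E,F,G}; column 2 has {B,E,F,G} — only A is left for (r7,c2).
row 1 has {A,B,C,E,F,G}; column 2 has {A,B,E,F,G} — only D is left for (r1,c2).
row 3 has {A,B,D,E,F,G}; column 1 has {B,D,E,F,G} — only C is left for (r3,c1).
row 6 has {B,D,E,F,G}; column 1 has {B,C,D,E,F,G} — only A is left for (r6,c1).
row 6 has {A,B,D,E,F,G}; column 2 has {A,B,D,E,F,G} — only C is left for (r6,c2).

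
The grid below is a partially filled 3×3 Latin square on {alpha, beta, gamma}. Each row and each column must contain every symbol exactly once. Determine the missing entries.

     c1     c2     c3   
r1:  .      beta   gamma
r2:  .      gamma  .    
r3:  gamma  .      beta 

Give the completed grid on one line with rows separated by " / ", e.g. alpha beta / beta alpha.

alpha beta gamma / beta gamma alpha / gamma alpha beta

(r1,c1) = alpha
(r2,c1) = beta
(r2,c3) = alpha
(r3,c2) = alpha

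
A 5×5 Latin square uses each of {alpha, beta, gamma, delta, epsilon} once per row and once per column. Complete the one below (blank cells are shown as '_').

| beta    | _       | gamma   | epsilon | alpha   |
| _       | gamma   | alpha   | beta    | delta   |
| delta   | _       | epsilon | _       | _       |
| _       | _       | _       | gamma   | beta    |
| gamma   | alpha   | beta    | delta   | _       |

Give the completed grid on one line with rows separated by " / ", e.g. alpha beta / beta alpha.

beta delta gamma epsilon alpha / epsilon gamma alpha beta delta / delta beta epsilon alpha gamma / alpha epsilon delta gamma beta / gamma alpha beta delta epsilon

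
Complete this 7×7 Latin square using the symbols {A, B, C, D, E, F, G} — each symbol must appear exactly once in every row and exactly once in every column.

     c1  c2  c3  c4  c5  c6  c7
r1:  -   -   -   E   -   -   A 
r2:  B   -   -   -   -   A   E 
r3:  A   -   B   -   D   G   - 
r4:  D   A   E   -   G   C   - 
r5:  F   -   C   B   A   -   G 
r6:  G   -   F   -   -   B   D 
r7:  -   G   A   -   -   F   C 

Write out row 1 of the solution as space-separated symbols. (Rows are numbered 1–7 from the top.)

At row 1, column 1: row 1 has {A,E}; column 1 has {A,B,D,F,G}; that leaves C.
At row 1, column 6: row 1 has {A,C,E}; column 6 has {A,B,C,F,G}; that leaves D.
At row 3, column 7: row 3 has {A,B,D,G}; column 7 has {A,C,D,E,G}; that leaves F.
At row 4, column 4: row 4 has {A,C,D,E,G}; column 4 has {B,E}; that leaves F.
At row 4, column 7: row 4 has {A,C,D,E,F,G}; column 7 has {A,C,D,E,F,G}; that leaves B.
At row 5, column 6: row 5 has {A,B,C,F,G}; column 6 has {A,B,C,D,F,G}; that leaves E.
At row 7, column 1: row 7 has {A,C,F,G}; column 1 has {A,B,C,D,F,G}; that leaves E.
At row 7, column 4: row 7 has {A,C,E,F,G}; column 4 has {B,E,F}; that leaves D.
At row 7, column 5: row 7 has {A,C,D,E,F,G}; column 5 has {A,D,G}; that leaves B.
At row 1, column 3: row 1 has {A,C,D,E}; column 3 has {A,B,C,E,F}; that leaves G.
At row 1, column 5: row 1 has {A,C,D,E,G}; column 5 has {A,B,D,G}; that leaves F.
At row 2, column 3: row 2 has {A,B,E}; column 3 has {A,B,C,E,F,G}; that leaves D.
At row 2, column 5: row 2 has {A,B,D,E}; column 5 has {A,B,D,F,G}; that leaves C.
At row 3, column 4: row 3 has {A,B,D,F,G}; column 4 has {B,D,E,F}; that leaves C.
At row 5, column 2: row 5 has {A,B,C,E,F,G}; column 2 has {A,G}; that leaves D.
At row 6, column 4: row 6 has {B,D,F,G}; column 4 has {B,C,D,E,F}; that leaves A.
At row 6, column 5: row 6 has {A,B,D,F,G}; column 5 has {A,B,C,D,F,G}; that leaves E.
At row 1, column 2: row 1 has {A,C,D,E,F,G}; column 2 has {A,D,G}; that leaves B.

C B G E F D A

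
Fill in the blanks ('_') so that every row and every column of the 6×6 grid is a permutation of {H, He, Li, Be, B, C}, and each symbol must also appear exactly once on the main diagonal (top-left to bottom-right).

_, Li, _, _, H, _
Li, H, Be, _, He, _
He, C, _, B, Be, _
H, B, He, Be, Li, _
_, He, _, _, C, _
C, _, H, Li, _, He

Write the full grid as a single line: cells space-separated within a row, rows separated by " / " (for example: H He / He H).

B Li C He H Be / Li H Be C He B / He C Li B Be H / H B He Be Li C / Be He B H C Li / C Be H Li B He

(r1,c1) = B
(r1,c3) = C
(r1,c4) = He
(r1,c6) = Be
(r2,c4) = C
(r2,c6) = B
(r3,c3) = Li
(r3,c6) = H
(r4,c6) = C
(r5,c1) = Be
(r5,c3) = B
(r5,c4) = H
(r5,c6) = Li
(r6,c2) = Be
(r6,c5) = B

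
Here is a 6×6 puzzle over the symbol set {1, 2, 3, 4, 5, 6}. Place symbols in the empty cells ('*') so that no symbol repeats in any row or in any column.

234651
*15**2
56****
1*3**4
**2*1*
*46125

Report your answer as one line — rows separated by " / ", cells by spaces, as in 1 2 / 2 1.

row 3 has {5,6}; column 3 has {2,3,4,5,6} — only 1 is left for (r3,c3).
row 3 has {1,5,6}; column 6 has {1,2,4,5} — only 3 is left for (r3,c6).
row 4 has {1,3,4}; column 5 has {1,2,5} — only 6 is left for (r4,c5).
row 5 has {1,2}; column 2 has {1,3,4,6} — only 5 is left for (r5,c2).
row 5 has {1,2,5}; column 6 has {1,2,3,4,5} — only 6 is left for (r5,c6).
row 6 has {1,2,4,5,6}; column 1 has {1,2,5} — only 3 is left for (r6,c1).
row 3 has {1,3,5,6}; column 5 has {1,2,5,6} — only 4 is left for (r3,c5).
row 4 has {1,3,4,6}; column 2 has {1,3,4,5,6} — only 2 is left for (r4,c2).
row 4 has {1,2,3,4,6}; column 4 has {1,6} — only 5 is left for (r4,c4).
row 5 has {1,2,5,6}; column 1 has {1,2,3,5} — only 4 is left for (r5,c1).
row 5 has {1,2,4,5,6}; column 4 has {1,5,6} — only 3 is left for (r5,c4).
row 2 has {1,2,5}; column 1 has {1,2,3,4,5} — only 6 is left for (r2,c1).
row 2 has {1,2,5,6}; column 4 has {1,3,5,6} — only 4 is left for (r2,c4).
row 2 has {1,2,4,5,6}; column 5 has {1,2,4,5,6} — only 3 is left for (r2,c5).
row 3 has {1,3,4,5,6}; column 4 has {1,3,4,5,6} — only 2 is left for (r3,c4).

2 3 4 6 5 1 / 6 1 5 4 3 2 / 5 6 1 2 4 3 / 1 2 3 5 6 4 / 4 5 2 3 1 6 / 3 4 6 1 2 5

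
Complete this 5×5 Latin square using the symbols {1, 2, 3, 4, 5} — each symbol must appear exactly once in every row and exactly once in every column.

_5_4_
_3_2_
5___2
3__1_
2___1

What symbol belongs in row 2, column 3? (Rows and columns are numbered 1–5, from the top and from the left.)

1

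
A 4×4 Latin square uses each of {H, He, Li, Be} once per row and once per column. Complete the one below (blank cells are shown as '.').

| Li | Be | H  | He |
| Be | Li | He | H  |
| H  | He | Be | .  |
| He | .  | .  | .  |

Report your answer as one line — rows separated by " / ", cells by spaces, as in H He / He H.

(r3,c4) = Li
(r4,c2) = H
(r4,c3) = Li
(r4,c4) = Be

Li Be H He / Be Li He H / H He Be Li / He H Li Be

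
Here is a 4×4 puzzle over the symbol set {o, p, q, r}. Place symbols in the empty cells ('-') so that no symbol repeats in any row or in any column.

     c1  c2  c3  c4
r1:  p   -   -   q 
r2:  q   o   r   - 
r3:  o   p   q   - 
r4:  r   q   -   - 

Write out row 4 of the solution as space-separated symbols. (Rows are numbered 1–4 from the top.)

(r1,c2): row 1 has {p,q}; column 2 has {o,p,q}, so it must be r.
(r1,c3): row 1 has {p,q,r}; column 3 has {q,r}, so it must be o.
(r2,c4): row 2 has {o,q,r}; column 4 has {q}, so it must be p.
(r3,c4): row 3 has {o,p,q}; column 4 has {p,q}, so it must be r.
(r4,c3): row 4 has {q,r}; column 3 has {o,q,r}, so it must be p.
(r4,c4): row 4 has {p,q,r}; column 4 has {p,q,r}, so it must be o.

r q p o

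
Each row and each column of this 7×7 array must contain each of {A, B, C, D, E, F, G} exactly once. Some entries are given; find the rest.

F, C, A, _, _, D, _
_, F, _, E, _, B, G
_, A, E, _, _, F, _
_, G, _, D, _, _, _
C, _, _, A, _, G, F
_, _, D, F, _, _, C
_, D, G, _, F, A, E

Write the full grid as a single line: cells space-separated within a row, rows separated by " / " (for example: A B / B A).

F C A G E D B / D F C E A B G / G A E B C F D / E G F D B C A / C E B A D G F / A B D F G E C / B D G C F A E

row 1 has {A,C,D,F}; column 7 has {C,E,F,G} — only B is left for (r1,c7).
row 2 has {B,E,F,G}; column 3 has {A,D,E,G} — only C is left for (r2,c3).
row 3 has {A,E,F}; column 7 has {B,C,E,F,G} — only D is left for (r3,c7).
row 4 has {D,G}; column 7 has {B,C,D,E,F,G} — only A is left for (r4,c7).
row 5 has {A,C,F,G}; column 3 has {A,C,D,E,G} — only B is left for (r5,c3).
row 6 has {C,D,F}; column 6 has {A,B,D,F,G} — only E is left for (r6,c6).
row 7 has {A,D,E,F,G}; column 1 has {C,F} — only B is left for (r7,c1).
row 7 has {A,B,D,E,F,G}; column 4 has {A,D,E,F} — only C is left for (r7,c4).
row 1 has {A,B,C,D,F}; column 4 has {A,C,D,E,F} — only G is left for (r1,c4).
row 1 has {A,B,C,D,F,G}; column 5 has {F} — only E is left for (r1,c5).
row 3 has {A,D,E,F}; column 1 has {B,C,F} — only G is left for (r3,c1).
row 3 has {A,D,E,F,G}; column 4 has {A,C,D,E,F,G} — only B is left for (r3,c4).
row 3 has {A,B,D,E,F,G}; column 5 has {E,F} — only C is left for (r3,c5).
row 4 has {A,D,G}; column 1 has {B,C,F,G} — only E is left for (r4,c1).
row 4 has {A,D,E,G}; column 3 has {A,B,C,D,E,G} — only F is left for (r4,c3).
row 4 has {A,D,E,F,G}; column 5 has {C,E,F} — only B is left for (r4,c5).
row 4 has {A,B,D,E,F,G}; column 6 has {A,B,D,E,F,G} — only C is left for (r4,c6).
row 5 has {A,B,C,F,G}; column 2 has {A,C,D,F,G} — only E is left for (r5,c2).
row 5 has {A,B,C,E,F,G}; column 5 has {B,C,E,F} — only D is left for (r5,c5).
row 6 has {C,D,E,F}; column 1 has {B,C,E,F,G} — only A is left for (r6,c1).
row 6 has {A,C,D,E,F}; column 2 has {A,C,D,E,F,G} — only B is left for (r6,c2).
row 6 has {A,B,C,D,E,F}; column 5 has {B,C,D,E,F} — only G is left for (r6,c5).
row 2 has {B,C,E,F,G}; column 1 has {A,B,C,E,F,G} — only D is left for (r2,c1).
row 2 has {B,C,D,E,F,G}; column 5 has {B,C,D,E,F,G} — only A is left for (r2,c5).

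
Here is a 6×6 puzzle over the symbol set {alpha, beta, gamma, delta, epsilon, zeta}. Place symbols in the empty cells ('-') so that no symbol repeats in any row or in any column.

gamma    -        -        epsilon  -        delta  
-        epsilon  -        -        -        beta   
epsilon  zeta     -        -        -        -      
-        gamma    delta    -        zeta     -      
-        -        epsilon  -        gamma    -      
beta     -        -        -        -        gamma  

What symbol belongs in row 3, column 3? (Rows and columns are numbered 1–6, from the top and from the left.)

beta

At row 3, column 6: row 3 has {epsilon,zeta}; column 6 has {beta,gamma,delta}; that leaves alpha.
At row 4, column 1: row 4 has {gamma,delta,zeta}; column 1 has {beta,gamma,epsilon}; that leaves alpha.
At row 4, column 4: row 4 has {alpha,gamma,delta,zeta}; column 4 has {epsilon}; that leaves beta.
At row 4, column 6: row 4 has {alpha,beta,gamma,delta,zeta}; column 6 has {alpha,beta,gamma,delta}; that leaves epsilon.
At row 5, column 6: row 5 has {gamma,epsilon}; column 6 has {alpha,beta,gamma,delta,epsilon}; that leaves zeta.
At row 5, column 1: row 5 has {gamma,epsilon,zeta}; column 1 has {alpha,beta,gamma,epsilon}; that leaves delta.
At row 5, column 4: row 5 has {gamma,delta,epsilon,zeta}; column 4 has {beta,epsilon}; that leaves alpha.
At row 2, column 1: row 2 has {beta,epsilon}; column 1 has {alpha,beta,gamma,delta,epsilon}; that leaves zeta.
At row 5, column 2: row 5 has {alpha,gamma,delta,epsilon,zeta}; column 2 has {gamma,epsilon,zeta}; that leaves beta.
At row 1, column 2: row 1 has {gamma,delta,epsilon}; column 2 has {beta,gamma,epsilon,zeta}; that leaves alpha.
At row 1, column 5: row 1 has {alpha,gamma,delta,epsilon}; column 5 has {gamma,zeta}; that leaves beta.
At row 3, column 5: row 3 has {alpha,epsilon,zeta}; column 5 has {beta,gamma,zeta}; that leaves delta.
At row 6, column 2: row 6 has {beta,gamma}; column 2 has {alpha,beta,gamma,epsilon,zeta}; that leaves delta.
At row 6, column 4: row 6 has {beta,gamma,delta}; column 4 has {alpha,beta,epsilon}; that leaves zeta.
At row 1, column 3: row 1 has {alpha,beta,gamma,delta,epsilon}; column 3 has {delta,epsilon}; that leaves zeta.
At row 2, column 5: row 2 has {beta,epsilon,zeta}; column 5 has {beta,gamma,delta,zeta}; that leaves alpha.
At row 3, column 4: row 3 has {alpha,delta,epsilon,zeta}; column 4 has {alpha,beta,epsilon,zeta}; that leaves gamma.
At row 6, column 3: row 6 has {beta,gamma,delta,zeta}; column 3 has {delta,epsilon,zeta}; that leaves alpha.
At row 6, column 5: row 6 has {alpha,beta,gamma,delta,zeta}; column 5 has {alpha,beta,gamma,delta,zeta}; that leaves epsilon.
At row 2, column 3: row 2 has {alpha,beta,epsilon,zeta}; column 3 has {alpha,delta,epsilon,zeta}; that leaves gamma.
At row 2, column 4: row 2 has {alpha,beta,gamma,epsilon,zeta}; column 4 has {alpha,beta,gamma,epsilon,zeta}; that leaves delta.
At row 3, column 3: row 3 has {alpha,gamma,delta,epsilon,zeta}; column 3 has {alpha,gamma,delta,epsilon,zeta}; that leaves beta.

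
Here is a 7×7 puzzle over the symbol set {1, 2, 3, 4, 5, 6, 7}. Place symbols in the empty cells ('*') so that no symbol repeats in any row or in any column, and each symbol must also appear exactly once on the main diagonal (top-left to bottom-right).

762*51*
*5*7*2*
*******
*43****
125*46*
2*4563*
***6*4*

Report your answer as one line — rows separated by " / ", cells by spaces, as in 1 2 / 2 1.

7 6 2 4 5 1 3 / 4 5 1 7 3 2 6 / 3 1 6 2 7 5 4 / 6 4 3 1 2 7 5 / 1 2 5 3 4 6 7 / 2 7 4 5 6 3 1 / 5 3 7 6 1 4 2

Cell (r5,c4): row 5 has {1,2,4,5,6}; column 4 has {5,6,7} → 3.
Cell (r5,c7): row 5 has {1,2,3,4,5,6}; column 7 is empty so far → 7.
Cell (r6,c7): row 6 has {2,3,4,5,6}; column 7 has {7} → 1.
Cell (r7,c7): row 7 has {4,6}; column 7 has {1,7}; the diagonal has {3,4,5,7} → 2.
Cell (r1,c4): row 1 has {1,2,5,6,7}; column 4 has {3,5,6,7} → 4.
Cell (r1,c7): row 1 has {1,2,4,5,6,7}; column 7 has {1,2,7} → 3.
Cell (r4,c4): row 4 has {3,4}; column 4 has {3,4,5,6,7}; the diagonal has {2,3,4,5,7} → 1.
Cell (r6,c2): row 6 has {1,2,3,4,5,6}; column 2 has {2,4,5,6} → 7.
Cell (r3,c3): row 3 is empty so far; column 3 has {2,3,4,5}; the diagonal has {1,2,3,4,5,7} → 6.
Cell (r3,c4): row 3 has {6}; column 4 has {1,3,4,5,6,7} → 2.
Cell (r2,c3): row 2 has {2,5,7}; column 3 has {2,3,4,5,6} → 1.
Cell (r2,c5): row 2 has {1,2,5,7}; column 5 has {4,5,6} → 3.
Cell (r7,c3): row 7 has {2,4,6}; column 3 has {1,2,3,4,5,6} → 7.
Cell (r7,c5): row 7 has {2,4,6,7}; column 5 has {3,4,5,6} → 1.
Cell (r3,c5): row 3 has {2,6}; column 5 has {1,3,4,5,6} → 7.
Cell (r3,c6): row 3 has {2,6,7}; column 6 has {1,2,3,4,6} → 5.
Cell (r3,c7): row 3 has {2,5,6,7}; column 7 has {1,2,3,7} → 4.
Cell (r4,c5): row 4 has {1,3,4}; column 5 has {1,3,4,5,6,7} → 2.
Cell (r4,c6): row 4 has {1,2,3,4}; column 6 has {1,2,3,4,5,6} → 7.
Cell (r7,c2): row 7 has {1,2,4,6,7}; column 2 has {2,4,5,6,7} → 3.
Cell (r2,c7): row 2 has {1,2,3,5,7}; column 7 has {1,2,3,4,7} → 6.
Cell (r3,c1): row 3 has {2,4,5,6,7}; column 1 has {1,2,7} → 3.
Cell (r3,c2): row 3 has {2,3,4,5,6,7}; column 2 has {2,3,4,5,6,7} → 1.
Cell (r4,c7): row 4 has {1,2,3,4,7}; column 7 has {1,2,3,4,6,7} → 5.
Cell (r7,c1): row 7 has {1,2,3,4,6,7}; column 1 has {1,2,3,7} → 5.
Cell (r2,c1): row 2 has {1,2,3,5,6,7}; column 1 has {1,2,3,5,7} → 4.
Cell (r4,c1): row 4 has {1,2,3,4,5,7}; column 1 has {1,2,3,4,5,7} → 6.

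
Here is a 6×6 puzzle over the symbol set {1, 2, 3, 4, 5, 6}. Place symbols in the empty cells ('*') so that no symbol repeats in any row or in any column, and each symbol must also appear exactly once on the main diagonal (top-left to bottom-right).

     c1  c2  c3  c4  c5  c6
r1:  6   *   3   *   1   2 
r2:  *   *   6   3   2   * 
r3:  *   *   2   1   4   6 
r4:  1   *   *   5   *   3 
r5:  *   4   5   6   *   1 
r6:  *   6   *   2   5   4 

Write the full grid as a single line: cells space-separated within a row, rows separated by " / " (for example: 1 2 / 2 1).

Cell (r1,c2): row 1 has {1,2,3,6}; column 2 has {4,6} → 5.
Cell (r1,c4): row 1 has {1,2,3,5,6}; column 4 has {1,2,3,5,6} → 4.
Cell (r2,c2): row 2 has {2,3,6}; column 2 has {4,5,6}; the diagonal has {2,4,5,6} → 1.
Cell (r2,c6): row 2 has {1,2,3,6}; column 6 has {1,2,3,4,6} → 5.
Cell (r3,c2): row 3 has {1,2,4,6}; column 2 has {1,4,5,6} → 3.
Cell (r4,c2): row 4 has {1,3,5}; column 2 has {1,3,4,5,6} → 2.
Cell (r4,c3): row 4 has {1,2,3,5}; column 3 has {2,3,5,6} → 4.
Cell (r4,c5): row 4 has {1,2,3,4,5}; column 5 has {1,2,4,5} → 6.
Cell (r5,c5): row 5 has {1,4,5,6}; column 5 has {1,2,4,5,6}; the diagonal has {1,2,4,5,6} → 3.
Cell (r6,c1): row 6 has {2,4,5,6}; column 1 has {1,6} → 3.
Cell (r6,c3): row 6 has {2,3,4,5,6}; column 3 has {2,3,4,5,6} → 1.
Cell (r2,c1): row 2 has {1,2,3,5,6}; column 1 has {1,3,6} → 4.
Cell (r3,c1): row 3 has {1,2,3,4,6}; column 1 has {1,3,4,6} → 5.
Cell (r5,c1): row 5 has {1,3,4,5,6}; column 1 has {1,3,4,5,6} → 2.

6 5 3 4 1 2 / 4 1 6 3 2 5 / 5 3 2 1 4 6 / 1 2 4 5 6 3 / 2 4 5 6 3 1 / 3 6 1 2 5 4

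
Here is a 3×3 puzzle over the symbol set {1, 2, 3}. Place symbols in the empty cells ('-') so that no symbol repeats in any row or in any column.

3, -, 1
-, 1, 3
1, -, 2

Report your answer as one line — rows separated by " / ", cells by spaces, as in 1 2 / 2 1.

3 2 1 / 2 1 3 / 1 3 2

(r1,c2) = 2
(r2,c1) = 2
(r3,c2) = 3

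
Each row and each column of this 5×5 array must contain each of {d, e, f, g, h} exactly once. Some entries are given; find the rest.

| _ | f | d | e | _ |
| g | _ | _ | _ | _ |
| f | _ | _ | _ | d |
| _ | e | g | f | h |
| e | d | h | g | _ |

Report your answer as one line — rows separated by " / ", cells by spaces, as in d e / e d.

h f d e g / g h f d e / f g e h d / d e g f h / e d h g f

Cell (r1,c1): row 1 has {d,e,f}; column 1 has {e,f,g} → h.
Cell (r1,c5): row 1 has {d,e,f,h}; column 5 has {d,h} → g.
Cell (r2,c2): row 2 has {g}; column 2 has {d,e,f} → h.
Cell (r2,c4): row 2 has {g,h}; column 4 has {e,f,g} → d.
Cell (r3,c2): row 3 has {d,f}; column 2 has {d,e,f,h} → g.
Cell (r3,c3): row 3 has {d,f,g}; column 3 has {d,g,h} → e.
Cell (r3,c4): row 3 has {d,e,f,g}; column 4 has {d,e,f,g} → h.
Cell (r4,c1): row 4 has {e,f,g,h}; column 1 has {e,f,g,h} → d.
Cell (r5,c5): row 5 has {d,e,g,h}; column 5 has {d,g,h} → f.
Cell (r2,c3): row 2 has {d,g,h}; column 3 has {d,e,g,h} → f.
Cell (r2,c5): row 2 has {d,f,g,h}; column 5 has {d,f,g,h} → e.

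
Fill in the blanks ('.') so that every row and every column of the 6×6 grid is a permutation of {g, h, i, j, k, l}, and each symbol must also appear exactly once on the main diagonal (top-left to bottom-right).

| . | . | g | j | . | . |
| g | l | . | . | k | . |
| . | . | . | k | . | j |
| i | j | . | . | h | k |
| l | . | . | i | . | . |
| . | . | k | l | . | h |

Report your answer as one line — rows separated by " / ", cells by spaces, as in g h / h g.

k h g j i l / g l j h k i / h g i k l j / i j l g h k / l k h i j g / j i k l g h

(r1,c1): row 1 has {g,j}; column 1 has {g,i,l}; the diagonal has {h,l}, so it must be k.
(r2,c4): row 2 has {g,k,l}; column 4 has {i,j,k,l}, so it must be h.
(r2,c6): row 2 has {g,h,k,l}; column 6 has {h,j,k}, so it must be i.
(r3,c1): row 3 has {j,k}; column 1 has {g,i,k,l}, so it must be h.
(r3,c3): row 3 has {h,j,k}; column 3 has {g,k}; the diagonal has {h,k,l}, so it must be i.
(r4,c3): row 4 has {h,i,j,k}; column 3 has {g,i,k}, so it must be l.
(r4,c4): row 4 has {h,i,j,k,l}; column 4 has {h,i,j,k,l}; the diagonal has {h,i,k,l}, so it must be g.
(r5,c5): row 5 has {i,l}; column 5 has {h,k}; the diagonal has {g,h,i,k,l}, so it must be j.
(r5,c6): row 5 has {i,j,l}; column 6 has {h,i,j,k}, so it must be g.
(r6,c1): row 6 has {h,k,l}; column 1 has {g,h,i,k,l}, so it must be j.
(r1,c6): row 1 has {g,j,k}; column 6 has {g,h,i,j,k}, so it must be l.
(r2,c3): row 2 has {g,h,i,k,l}; column 3 has {g,i,k,l}, so it must be j.
(r3,c2): row 3 has {h,i,j,k}; column 2 has {j,l}, so it must be g.
(r3,c5): row 3 has {g,h,i,j,k}; column 5 has {h,j,k}, so it must be l.
(r5,c3): row 5 has {g,i,j,l}; column 3 has {g,i,j,k,l}, so it must be h.
(r6,c2): row 6 has {h,j,k,l}; column 2 has {g,j,l}, so it must be i.
(r6,c5): row 6 has {h,i,j,k,l}; column 5 has {h,j,k,l}, so it must be g.
(r1,c2): row 1 has {g,j,k,l}; column 2 has {g,i,j,l}, so it must be h.
(r1,c5): row 1 has {g,h,j,k,l}; column 5 has {g,h,j,k,l}, so it must be i.
(r5,c2): row 5 has {g,h,i,j,l}; column 2 has {g,h,i,j,l}, so it must be k.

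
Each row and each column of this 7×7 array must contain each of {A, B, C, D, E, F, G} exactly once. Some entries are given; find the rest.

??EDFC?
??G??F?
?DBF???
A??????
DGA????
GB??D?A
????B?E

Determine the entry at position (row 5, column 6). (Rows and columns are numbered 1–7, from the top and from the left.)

row 1 has {C,D,E,F}; column 1 has {A,D,G} — only B is left for (r1,c1).
row 1 has {B,C,D,E,F}; column 2 has {B,D,G} — only A is left for (r1,c2).
row 1 has {A,B,C,D,E,F}; column 7 has {A,E} — only G is left for (r1,c7).
row 3 has {B,D,F}; column 7 has {A,E,G} — only C is left for (r3,c7).
row 6 has {A,B,D,G}; column 6 has {C,F} — only E is left for (r6,c6).
row 3 has {B,C,D,F}; column 1 has {A,B,D,G} — only E is left for (r3,c1).
row 5 has {A,D,G}; column 6 has {C,E,F} — only B is left for (r5,c6).

B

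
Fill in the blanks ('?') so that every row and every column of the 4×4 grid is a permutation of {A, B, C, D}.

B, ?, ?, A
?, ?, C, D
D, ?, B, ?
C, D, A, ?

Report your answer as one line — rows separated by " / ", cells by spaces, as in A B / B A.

B C D A / A B C D / D A B C / C D A B

(r1,c2) = C
(r1,c3) = D
(r2,c1) = A
(r2,c2) = B
(r3,c2) = A
(r3,c4) = C
(r4,c4) = B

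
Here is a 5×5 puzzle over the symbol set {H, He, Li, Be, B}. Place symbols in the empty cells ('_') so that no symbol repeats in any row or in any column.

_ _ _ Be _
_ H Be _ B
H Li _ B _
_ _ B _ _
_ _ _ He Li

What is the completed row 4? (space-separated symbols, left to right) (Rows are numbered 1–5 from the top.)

At row 2, column 4: row 2 has {H,Be,B}; column 4 has {He,Be,B}; that leaves Li.
At row 3, column 3: row 3 has {H,Li,B}; column 3 has {Be,B}; that leaves He.
At row 3, column 5: row 3 has {H,He,Li,B}; column 5 has {Li,B}; that leaves Be.
At row 4, column 4: row 4 has {B}; column 4 has {He,Li,Be,B}; that leaves H.
At row 4, column 5: row 4 has {H,B}; column 5 has {Li,Be,B}; that leaves He.
At row 5, column 3: row 5 has {He,Li}; column 3 has {He,Be,B}; that leaves H.
At row 1, column 3: row 1 has {Be}; column 3 has {H,He,Be,B}; that leaves Li.
At row 1, column 5: row 1 has {Li,Be}; column 5 has {He,Li,Be,B}; that leaves H.
At row 2, column 1: row 2 has {H,Li,Be,B}; column 1 has {H}; that leaves He.
At row 4, column 2: row 4 has {H,He,B}; column 2 has {H,Li}; that leaves Be.
At row 5, column 2: row 5 has {H,He,Li}; column 2 has {H,Li,Be}; that leaves B.
At row 1, column 1: row 1 has {H,Li,Be}; column 1 has {H,He}; that leaves B.
At row 1, column 2: row 1 has {H,Li,Be,B}; column 2 has {H,Li,Be,B}; that leaves He.
At row 4, column 1: row 4 has {H,He,Be,B}; column 1 has {H,He,B}; that leaves Li.

Li Be B H He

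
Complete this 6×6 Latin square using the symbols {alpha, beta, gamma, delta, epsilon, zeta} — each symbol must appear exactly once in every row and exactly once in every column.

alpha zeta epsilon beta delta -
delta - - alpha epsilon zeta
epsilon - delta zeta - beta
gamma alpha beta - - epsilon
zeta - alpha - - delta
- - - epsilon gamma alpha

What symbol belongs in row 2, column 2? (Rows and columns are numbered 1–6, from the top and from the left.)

Cell (r1,c6): row 1 has {alpha,beta,delta,epsilon,zeta}; column 6 has {alpha,beta,delta,epsilon,zeta} → gamma.
Cell (r2,c3): row 2 has {alpha,delta,epsilon,zeta}; column 3 has {alpha,beta,delta,epsilon} → gamma.
Cell (r3,c2): row 3 has {beta,delta,epsilon,zeta}; column 2 has {alpha,zeta} → gamma.
Cell (r3,c5): row 3 has {beta,gamma,delta,epsilon,zeta}; column 5 has {gamma,delta,epsilon} → alpha.
Cell (r4,c4): row 4 has {alpha,beta,gamma,epsilon}; column 4 has {alpha,beta,epsilon,zeta} → delta.
Cell (r4,c5): row 4 has {alpha,beta,gamma,delta,epsilon}; column 5 has {alpha,gamma,delta,epsilon} → zeta.
Cell (r5,c4): row 5 has {alpha,delta,zeta}; column 4 has {alpha,beta,delta,epsilon,zeta} → gamma.
Cell (r5,c5): row 5 has {alpha,gamma,delta,zeta}; column 5 has {alpha,gamma,delta,epsilon,zeta} → beta.
Cell (r6,c1): row 6 has {alpha,gamma,epsilon}; column 1 has {alpha,gamma,delta,epsilon,zeta} → beta.
Cell (r6,c2): row 6 has {alpha,beta,gamma,epsilon}; column 2 has {alpha,gamma,zeta} → delta.
Cell (r6,c3): row 6 has {alpha,beta,gamma,delta,epsilon}; column 3 has {alpha,beta,gamma,delta,epsilon} → zeta.
Cell (r2,c2): row 2 has {alpha,gamma,delta,epsilon,zeta}; column 2 has {alpha,gamma,delta,zeta} → beta.

beta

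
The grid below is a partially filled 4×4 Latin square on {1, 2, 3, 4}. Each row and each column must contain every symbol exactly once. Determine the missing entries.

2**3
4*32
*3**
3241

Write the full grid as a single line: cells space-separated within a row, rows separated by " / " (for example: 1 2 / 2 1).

2 4 1 3 / 4 1 3 2 / 1 3 2 4 / 3 2 4 1

(r1,c3) = 1
(r2,c2) = 1
(r3,c1) = 1
(r3,c3) = 2
(r3,c4) = 4
(r1,c2) = 4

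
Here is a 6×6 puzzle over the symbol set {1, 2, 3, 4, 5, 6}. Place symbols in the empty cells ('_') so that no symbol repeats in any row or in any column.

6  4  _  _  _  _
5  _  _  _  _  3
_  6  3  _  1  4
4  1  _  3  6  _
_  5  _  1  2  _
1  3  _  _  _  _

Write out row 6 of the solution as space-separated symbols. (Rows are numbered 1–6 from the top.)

1 3 6 4 5 2

(r2,c2) = 2
(r2,c5) = 4
(r3,c1) = 2
(r3,c4) = 5
(r5,c1) = 3
(r5,c6) = 6
(r6,c5) = 5
(r6,c6) = 2
(r1,c4) = 2
(r1,c5) = 3
(r2,c4) = 6
(r4,c6) = 5
(r5,c3) = 4
(r6,c3) = 6
(r6,c4) = 4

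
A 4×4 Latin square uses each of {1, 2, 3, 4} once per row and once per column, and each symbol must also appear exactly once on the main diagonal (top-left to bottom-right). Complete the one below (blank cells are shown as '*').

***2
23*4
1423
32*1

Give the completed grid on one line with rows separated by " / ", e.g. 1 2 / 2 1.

4 1 3 2 / 2 3 1 4 / 1 4 2 3 / 3 2 4 1

At row 1, column 1: row 1 has {2}; column 1 has {1,2,3}; the diagonal has {1,2,3}; that leaves 4.
At row 1, column 2: row 1 has {2,4}; column 2 has {2,3,4}; that leaves 1.
At row 1, column 3: row 1 has {1,2,4}; column 3 has {2}; that leaves 3.
At row 2, column 3: row 2 has {2,3,4}; column 3 has {2,3}; that leaves 1.
At row 4, column 3: row 4 has {1,2,3}; column 3 has {1,2,3}; that leaves 4.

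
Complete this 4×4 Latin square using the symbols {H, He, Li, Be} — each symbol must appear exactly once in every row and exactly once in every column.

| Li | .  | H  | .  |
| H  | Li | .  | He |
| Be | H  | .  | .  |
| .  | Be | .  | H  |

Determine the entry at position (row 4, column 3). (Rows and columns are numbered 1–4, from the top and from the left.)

Li

(r1,c2) = He
(r1,c4) = Be
(r2,c3) = Be
(r3,c4) = Li
(r4,c1) = He
(r4,c3) = Li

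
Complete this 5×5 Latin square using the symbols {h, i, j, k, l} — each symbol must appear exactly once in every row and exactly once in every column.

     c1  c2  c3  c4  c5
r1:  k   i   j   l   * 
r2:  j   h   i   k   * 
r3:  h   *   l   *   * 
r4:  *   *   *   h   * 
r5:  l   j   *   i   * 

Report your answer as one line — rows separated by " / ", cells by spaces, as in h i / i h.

(r1,c5) = h
(r2,c5) = l
(r3,c2) = k
(r3,c4) = j
(r3,c5) = i
(r4,c1) = i
(r4,c2) = l
(r4,c3) = k
(r4,c5) = j
(r5,c3) = h
(r5,c5) = k

k i j l h / j h i k l / h k l j i / i l k h j / l j h i k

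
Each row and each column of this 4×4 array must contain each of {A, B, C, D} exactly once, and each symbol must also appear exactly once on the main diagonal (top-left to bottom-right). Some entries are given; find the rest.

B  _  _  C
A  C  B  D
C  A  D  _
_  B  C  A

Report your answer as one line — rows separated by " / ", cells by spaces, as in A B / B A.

row 1 has {B,C}; column 2 has {A,B,C} — only D is left for (r1,c2).
row 1 has {B,C,D}; column 3 has {B,C,D} — only A is left for (r1,c3).
row 3 has {A,C,D}; column 4 has {A,C,D} — only B is left for (r3,c4).
row 4 has {A,B,C}; column 1 has {A,B,C} — only D is left for (r4,c1).

B D A C / A C B D / C A D B / D B C A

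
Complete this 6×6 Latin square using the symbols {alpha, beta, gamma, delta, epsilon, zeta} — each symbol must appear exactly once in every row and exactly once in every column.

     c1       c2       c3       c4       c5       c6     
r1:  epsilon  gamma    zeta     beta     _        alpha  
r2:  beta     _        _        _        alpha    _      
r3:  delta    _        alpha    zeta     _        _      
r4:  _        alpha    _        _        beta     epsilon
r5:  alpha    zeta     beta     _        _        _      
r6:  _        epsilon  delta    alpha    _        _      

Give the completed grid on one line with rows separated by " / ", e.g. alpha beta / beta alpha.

epsilon gamma zeta beta delta alpha / beta delta epsilon gamma alpha zeta / delta beta alpha zeta epsilon gamma / zeta alpha gamma delta beta epsilon / alpha zeta beta epsilon gamma delta / gamma epsilon delta alpha zeta beta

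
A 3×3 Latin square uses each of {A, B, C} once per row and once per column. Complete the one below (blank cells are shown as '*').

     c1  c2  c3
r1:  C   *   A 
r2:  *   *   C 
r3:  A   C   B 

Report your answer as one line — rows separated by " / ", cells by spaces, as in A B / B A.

At row 1, column 2: row 1 has {A,C}; column 2 has {C}; that leaves B.
At row 2, column 1: row 2 has {C}; column 1 has {A,C}; that leaves B.
At row 2, column 2: row 2 has {B,C}; column 2 has {B,C}; that leaves A.

C B A / B A C / A C B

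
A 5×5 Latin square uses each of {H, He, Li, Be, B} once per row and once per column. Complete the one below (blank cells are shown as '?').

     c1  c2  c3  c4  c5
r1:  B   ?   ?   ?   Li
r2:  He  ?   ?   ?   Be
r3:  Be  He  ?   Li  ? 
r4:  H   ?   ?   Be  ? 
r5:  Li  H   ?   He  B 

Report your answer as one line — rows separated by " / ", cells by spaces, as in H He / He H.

B Be He H Li / He Li H B Be / Be He B Li H / H B Li Be He / Li H Be He B

At row 1, column 2: row 1 has {Li,B}; column 2 has {H,He}; that leaves Be.
At row 1, column 4: row 1 has {Li,Be,B}; column 4 has {He,Li,Be}; that leaves H.
At row 2, column 4: row 2 has {He,Be}; column 4 has {H,He,Li,Be}; that leaves B.
At row 3, column 5: row 3 has {He,Li,Be}; column 5 has {Li,Be,B}; that leaves H.
At row 4, column 5: row 4 has {H,Be}; column 5 has {H,Li,Be,B}; that leaves He.
At row 5, column 3: row 5 has {H,He,Li,B}; column 3 is empty so far; that leaves Be.
At row 1, column 3: row 1 has {H,Li,Be,B}; column 3 has {Be}; that leaves He.
At row 2, column 2: row 2 has {He,Be,B}; column 2 has {H,He,Be}; that leaves Li.
At row 2, column 3: row 2 has {He,Li,Be,B}; column 3 has {He,Be}; that leaves H.
At row 3, column 3: row 3 has {H,He,Li,Be}; column 3 has {H,He,Be}; that leaves B.
At row 4, column 2: row 4 has {H,He,Be}; column 2 has {H,He,Li,Be}; that leaves B.
At row 4, column 3: row 4 has {H,He,Be,B}; column 3 has {H,He,Be,B}; that leaves Li.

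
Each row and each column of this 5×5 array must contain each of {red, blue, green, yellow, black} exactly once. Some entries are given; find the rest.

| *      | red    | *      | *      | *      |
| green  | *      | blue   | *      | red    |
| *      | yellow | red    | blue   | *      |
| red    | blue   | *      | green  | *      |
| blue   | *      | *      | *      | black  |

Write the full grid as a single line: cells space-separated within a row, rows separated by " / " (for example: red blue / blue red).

Cell (r2,c2): row 2 has {red,blue,green}; column 2 has {red,blue,yellow} → black.
Cell (r2,c4): row 2 has {red,blue,green,black}; column 4 has {blue,green} → yellow.
Cell (r3,c1): row 3 has {red,blue,yellow}; column 1 has {red,blue,green} → black.
Cell (r3,c5): row 3 has {red,blue,yellow,black}; column 5 has {red,black} → green.
Cell (r4,c5): row 4 has {red,blue,green}; column 5 has {red,green,black} → yellow.
Cell (r5,c2): row 5 has {blue,black}; column 2 has {red,blue,yellow,black} → green.
Cell (r5,c3): row 5 has {blue,green,black}; column 3 has {red,blue} → yellow.
Cell (r5,c4): row 5 has {blue,green,yellow,black}; column 4 has {blue,green,yellow} → red.
Cell (r1,c1): row 1 has {red}; column 1 has {red,blue,green,black} → yellow.
Cell (r1,c4): row 1 has {red,yellow}; column 4 has {red,blue,green,yellow} → black.
Cell (r1,c5): row 1 has {red,yellow,black}; column 5 has {red,green,yellow,black} → blue.
Cell (r4,c3): row 4 has {red,blue,green,yellow}; column 3 has {red,blue,yellow} → black.
Cell (r1,c3): row 1 has {red,blue,yellow,black}; column 3 has {red,blue,yellow,black} → green.

yellow red green black blue / green black blue yellow red / black yellow red blue green / red blue black green yellow / blue green yellow red black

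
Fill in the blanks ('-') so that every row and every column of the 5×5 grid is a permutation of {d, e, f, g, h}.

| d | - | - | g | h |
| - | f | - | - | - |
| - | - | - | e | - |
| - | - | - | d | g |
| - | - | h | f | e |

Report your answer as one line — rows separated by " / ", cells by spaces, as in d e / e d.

At row 1, column 2: row 1 has {d,g,h}; column 2 has {f}; that leaves e.
At row 1, column 3: row 1 has {d,e,g,h}; column 3 has {h}; that leaves f.
At row 2, column 4: row 2 has {f}; column 4 has {d,e,f,g}; that leaves h.
At row 2, column 5: row 2 has {f,h}; column 5 has {e,g,h}; that leaves d.
At row 3, column 5: row 3 has {e}; column 5 has {d,e,g,h}; that leaves f.
At row 4, column 2: row 4 has {d,g}; column 2 has {e,f}; that leaves h.
At row 4, column 3: row 4 has {d,g,h}; column 3 has {f,h}; that leaves e.
At row 5, column 1: row 5 has {e,f,h}; column 1 has {d}; that leaves g.
At row 5, column 2: row 5 has {e,f,g,h}; column 2 has {e,f,h}; that leaves d.
At row 2, column 1: row 2 has {d,f,h}; column 1 has {d,g}; that leaves e.
At row 2, column 3: row 2 has {d,e,f,h}; column 3 has {e,f,h}; that leaves g.
At row 3, column 1: row 3 has {e,f}; column 1 has {d,e,g}; that leaves h.
At row 3, column 2: row 3 has {e,f,h}; column 2 has {d,e,f,h}; that leaves g.
At row 3, column 3: row 3 has {e,f,g,h}; column 3 has {e,f,g,h}; that leaves d.
At row 4, column 1: row 4 has {d,e,g,h}; column 1 has {d,e,g,h}; that leaves f.

d e f g h / e f g h d / h g d e f / f h e d g / g d h f e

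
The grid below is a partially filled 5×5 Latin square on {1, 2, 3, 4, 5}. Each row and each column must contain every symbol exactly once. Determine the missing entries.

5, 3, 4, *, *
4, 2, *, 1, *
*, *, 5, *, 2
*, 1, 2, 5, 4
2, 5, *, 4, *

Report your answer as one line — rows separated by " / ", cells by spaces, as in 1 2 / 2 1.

row 1 has {3,4,5}; column 4 has {1,4,5} — only 2 is left for (r1,c4).
row 1 has {2,3,4,5}; column 5 has {2,4} — only 1 is left for (r1,c5).
row 2 has {1,2,4}; column 3 has {2,4,5} — only 3 is left for (r2,c3).
row 2 has {1,2,3,4}; column 5 has {1,2,4} — only 5 is left for (r2,c5).
row 3 has {2,5}; column 2 has {1,2,3,5} — only 4 is left for (r3,c2).
row 3 has {2,4,5}; column 4 has {1,2,4,5} — only 3 is left for (r3,c4).
row 4 has {1,2,4,5}; column 1 has {2,4,5} — only 3 is left for (r4,c1).
row 5 has {2,4,5}; column 3 has {2,3,4,5} — only 1 is left for (r5,c3).
row 5 has {1,2,4,5}; column 5 has {1,2,4,5} — only 3 is left for (r5,c5).
row 3 has {2,3,4,5}; column 1 has {2,3,4,5} — only 1 is left for (r3,c1).

5 3 4 2 1 / 4 2 3 1 5 / 1 4 5 3 2 / 3 1 2 5 4 / 2 5 1 4 3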